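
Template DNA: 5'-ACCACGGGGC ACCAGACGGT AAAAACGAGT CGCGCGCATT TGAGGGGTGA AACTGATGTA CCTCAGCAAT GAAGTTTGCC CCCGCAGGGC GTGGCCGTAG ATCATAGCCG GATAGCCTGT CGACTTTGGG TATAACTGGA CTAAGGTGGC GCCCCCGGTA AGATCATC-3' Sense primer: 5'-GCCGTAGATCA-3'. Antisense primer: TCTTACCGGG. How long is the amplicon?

70 bp

Scanning the template, GCCGTAGATCA occurs at positions 94–104; this primer anneals to the bottom strand there with its 3' end pointing downstream.
The reverse primer's reverse complement is CCCGGTAAGA, which matches the template at positions 154–163.
Amplicon spans positions 94–163: 70 bp.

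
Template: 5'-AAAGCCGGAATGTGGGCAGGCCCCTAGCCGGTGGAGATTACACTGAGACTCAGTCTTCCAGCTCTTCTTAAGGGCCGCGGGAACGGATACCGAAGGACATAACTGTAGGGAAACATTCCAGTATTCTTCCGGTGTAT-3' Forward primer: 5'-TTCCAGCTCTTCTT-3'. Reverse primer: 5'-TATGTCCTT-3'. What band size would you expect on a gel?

46 bp

Scanning the template, TTCCAGCTCTTCTT occurs at positions 56–69; this primer anneals to the bottom strand there with its 3' end pointing downstream.
The reverse primer's reverse complement is AAGGACATA, which matches the template at positions 93–101.
Product length = (reverse-primer end) − (forward-primer start) + 1 = 101 − 56 + 1 = 46 bp.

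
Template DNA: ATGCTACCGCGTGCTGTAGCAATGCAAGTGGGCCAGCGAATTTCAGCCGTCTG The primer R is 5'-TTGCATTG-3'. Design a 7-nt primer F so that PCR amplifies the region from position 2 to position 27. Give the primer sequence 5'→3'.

5'-TGCTACC-3'

The reverse primer's reverse complement CAATGCAA matches the template at positions 20–27; the product starts at position 2.
The forward primer is identical to the top strand over positions 2–8: TGCTACC.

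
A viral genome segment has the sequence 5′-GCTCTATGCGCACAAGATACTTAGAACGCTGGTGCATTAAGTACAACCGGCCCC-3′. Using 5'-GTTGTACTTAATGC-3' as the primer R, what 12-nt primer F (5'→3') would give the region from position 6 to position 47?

5'-ATGCGCACAAGA-3'

The reverse primer's reverse complement GCATTAAGTACAAC matches the template at positions 34–47; the product starts at position 6.
The forward primer is identical to the top strand over positions 6–17: ATGCGCACAAGA.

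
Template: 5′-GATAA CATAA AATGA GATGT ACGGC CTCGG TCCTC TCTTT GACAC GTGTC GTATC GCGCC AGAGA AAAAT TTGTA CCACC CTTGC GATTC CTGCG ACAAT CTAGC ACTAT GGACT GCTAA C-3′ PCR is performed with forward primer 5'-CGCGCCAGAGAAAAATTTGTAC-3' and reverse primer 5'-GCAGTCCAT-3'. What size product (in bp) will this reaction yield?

63 bp

The forward primer matches the template at positions 55–76.
Reverse complement of the reverse primer: ATGGACTGC. This occurs on the top strand at positions 109–117.
The product runs from position 55 to position 117, so its length is 117 − 55 + 1 = 63 bp.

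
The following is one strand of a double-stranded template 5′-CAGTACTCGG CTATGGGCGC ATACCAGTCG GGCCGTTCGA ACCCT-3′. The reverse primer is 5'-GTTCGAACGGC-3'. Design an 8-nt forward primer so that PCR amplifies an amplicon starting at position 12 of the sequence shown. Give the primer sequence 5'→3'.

The reverse primer's reverse complement GCCGTTCGAAC matches the template at positions 32–42; the product starts at position 12.
The forward primer is identical to the top strand over positions 12–19: TATGGGCG.

5'-TATGGGCG-3'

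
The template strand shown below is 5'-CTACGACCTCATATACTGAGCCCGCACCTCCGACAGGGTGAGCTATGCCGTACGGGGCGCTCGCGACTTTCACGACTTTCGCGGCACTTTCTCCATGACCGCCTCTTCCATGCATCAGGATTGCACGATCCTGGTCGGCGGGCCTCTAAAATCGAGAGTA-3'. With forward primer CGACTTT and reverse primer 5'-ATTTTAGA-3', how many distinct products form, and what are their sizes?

The forward primer CGACTTT matches the top strand at positions 64–70, 73–79.
The reverse primer's reverse complement is TCTAAAAT, matching at positions 145–152.
Each forward site pairs with the reverse site to give a product ending at position 152: sizes 89, 80 bp.

Two products: 89 bp, 80 bp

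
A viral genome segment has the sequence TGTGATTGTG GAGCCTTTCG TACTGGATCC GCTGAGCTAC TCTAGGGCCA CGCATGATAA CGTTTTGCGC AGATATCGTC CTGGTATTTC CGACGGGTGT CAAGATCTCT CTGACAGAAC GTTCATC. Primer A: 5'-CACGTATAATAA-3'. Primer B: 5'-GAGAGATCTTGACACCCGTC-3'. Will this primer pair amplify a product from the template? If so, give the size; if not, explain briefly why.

Primer A (CACGTATAATAA) does not match the top strand, and its reverse complement TTATTATACGTG does not match either.
With no annealing site for primer A, no amplification occurs.

No product — primer A has no binding site in the template.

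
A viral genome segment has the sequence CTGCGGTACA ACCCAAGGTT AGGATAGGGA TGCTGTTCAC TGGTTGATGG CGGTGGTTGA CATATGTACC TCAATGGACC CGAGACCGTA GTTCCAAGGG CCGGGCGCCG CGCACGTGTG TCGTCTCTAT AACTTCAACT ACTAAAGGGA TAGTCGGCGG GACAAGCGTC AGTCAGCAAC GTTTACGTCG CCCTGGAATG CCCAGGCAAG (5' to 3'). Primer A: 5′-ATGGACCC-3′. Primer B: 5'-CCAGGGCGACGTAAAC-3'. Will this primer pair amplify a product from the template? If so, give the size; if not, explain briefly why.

Yes — a 123 bp product.

Primer A (ATGGACCC) matches the top strand at positions 74–81; it acts as a forward primer.
Primer B's reverse complement is GTTTACGTCGCCCTGG, matching the top strand at positions 181–196; it acts as a reverse primer.
The 3' ends face each other across positions 74–196, giving a 123 bp product.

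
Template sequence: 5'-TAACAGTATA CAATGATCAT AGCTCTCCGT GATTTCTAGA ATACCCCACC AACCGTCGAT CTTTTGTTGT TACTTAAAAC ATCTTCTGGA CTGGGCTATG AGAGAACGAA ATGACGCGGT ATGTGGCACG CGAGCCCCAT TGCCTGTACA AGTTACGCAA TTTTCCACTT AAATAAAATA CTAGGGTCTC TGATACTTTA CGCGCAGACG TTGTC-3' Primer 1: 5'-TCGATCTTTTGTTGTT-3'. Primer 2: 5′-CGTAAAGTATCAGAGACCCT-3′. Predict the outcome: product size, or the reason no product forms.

Primer 1 (TCGATCTTTTGTTGTT) matches the top strand at positions 56–71; it acts as a forward primer.
Primer 2's reverse complement is AGGGTCTCTGATACTTTACG, matching the top strand at positions 183–202; it acts as a reverse primer.
The 3' ends face each other across positions 56–202, giving a 147 bp product.

Yes — a 147 bp product.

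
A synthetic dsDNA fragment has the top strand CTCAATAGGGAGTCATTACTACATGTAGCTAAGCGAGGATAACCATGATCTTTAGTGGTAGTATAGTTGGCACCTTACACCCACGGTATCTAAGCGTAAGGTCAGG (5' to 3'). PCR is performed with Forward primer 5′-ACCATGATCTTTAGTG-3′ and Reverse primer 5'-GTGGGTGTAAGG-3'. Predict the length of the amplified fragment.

43 bp

Scanning the template, ACCATGATCTTTAGTG occurs at positions 42–57; this primer anneals to the bottom strand there with its 3' end pointing downstream.
Taking the reverse complement of GTGGGTGTAAGG gives CCTTACACCCAC, found at positions 73–84 on the template; the primer anneals here to the top strand with its 3' end pointing upstream.
The product runs from position 42 to position 84, so its length is 84 − 42 + 1 = 43 bp.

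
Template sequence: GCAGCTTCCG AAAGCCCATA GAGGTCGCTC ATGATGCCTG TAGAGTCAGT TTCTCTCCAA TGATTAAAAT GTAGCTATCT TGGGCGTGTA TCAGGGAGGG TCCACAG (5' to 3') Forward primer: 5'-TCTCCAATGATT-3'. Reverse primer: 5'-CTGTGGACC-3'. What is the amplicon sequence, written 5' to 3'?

5'-TCTCCAATGATTAAAATGTAGCTATCTTGGGCGTGTATCAGGGAGGGTCCACAG-3'

Scanning the template, TCTCCAATGATT occurs at positions 54–65; this primer anneals to the bottom strand there with its 3' end pointing downstream.
The reverse primer's reverse complement is GGTCCACAG, which matches the template at positions 99–107.
The product is the template from position 54 through 107 (54 bp).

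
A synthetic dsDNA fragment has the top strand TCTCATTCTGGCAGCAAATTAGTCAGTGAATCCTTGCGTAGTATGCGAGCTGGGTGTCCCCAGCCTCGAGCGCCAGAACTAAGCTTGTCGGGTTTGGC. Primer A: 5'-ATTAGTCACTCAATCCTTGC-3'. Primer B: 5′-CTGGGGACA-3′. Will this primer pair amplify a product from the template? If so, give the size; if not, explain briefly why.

No product — primer A has no binding site in the template.

Primer A (ATTAGTCACTCAATCCTTGC) does not match the top strand, and its reverse complement GCAAGGATTGAGTGACTAAT does not match either.
With no annealing site for primer A, no amplification occurs.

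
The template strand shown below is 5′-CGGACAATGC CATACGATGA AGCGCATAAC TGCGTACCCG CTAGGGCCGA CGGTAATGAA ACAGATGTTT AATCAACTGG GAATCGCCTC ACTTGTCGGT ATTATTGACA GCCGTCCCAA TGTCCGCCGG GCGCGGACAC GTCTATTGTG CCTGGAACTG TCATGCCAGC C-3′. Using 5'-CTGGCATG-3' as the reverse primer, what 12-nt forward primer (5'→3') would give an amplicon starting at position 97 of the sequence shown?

5'-CGGTATTATTGA-3'

The reverse primer's reverse complement CATGCCAG matches the template at positions 162–169; the product starts at position 97.
The forward primer is identical to the top strand over positions 97–108: CGGTATTATTGA.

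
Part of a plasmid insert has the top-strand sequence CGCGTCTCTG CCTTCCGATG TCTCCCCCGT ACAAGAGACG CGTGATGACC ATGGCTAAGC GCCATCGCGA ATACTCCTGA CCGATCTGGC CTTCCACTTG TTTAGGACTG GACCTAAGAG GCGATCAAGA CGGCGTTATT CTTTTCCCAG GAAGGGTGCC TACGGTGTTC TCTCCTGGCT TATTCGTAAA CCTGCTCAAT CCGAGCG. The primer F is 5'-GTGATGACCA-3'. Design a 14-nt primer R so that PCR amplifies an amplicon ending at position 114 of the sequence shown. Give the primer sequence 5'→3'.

5'-GGTCCAGTCCTAAA-3'

The forward primer binds at positions 42–51; the product's 3' end on the top strand is position 114.
The reverse primer anneals to the top strand over positions 101–114, i.e. to TTTAGGACTGGACC.
Its sequence written 5'→3' is the reverse complement: GGTCCAGTCCTAAA.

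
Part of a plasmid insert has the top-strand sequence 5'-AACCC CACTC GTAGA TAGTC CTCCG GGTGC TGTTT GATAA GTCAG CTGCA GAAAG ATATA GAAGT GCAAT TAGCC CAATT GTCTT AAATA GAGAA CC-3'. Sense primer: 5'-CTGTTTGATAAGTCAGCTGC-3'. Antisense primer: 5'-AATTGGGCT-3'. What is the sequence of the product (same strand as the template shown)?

5'-CTGTTTGATAAGTCAGCTGCAGAAAGATATAGAAGTGCAATTAGCCCAATT-3'

Scanning the template, CTGTTTGATAAGTCAGCTGC occurs at positions 30–49; this primer anneals to the bottom strand there with its 3' end pointing downstream.
Taking the reverse complement of AATTGGGCT gives AGCCCAATT, found at positions 72–80 on the template; the primer anneals here to the top strand with its 3' end pointing upstream.
The product is the template from position 30 through 80 (51 bp).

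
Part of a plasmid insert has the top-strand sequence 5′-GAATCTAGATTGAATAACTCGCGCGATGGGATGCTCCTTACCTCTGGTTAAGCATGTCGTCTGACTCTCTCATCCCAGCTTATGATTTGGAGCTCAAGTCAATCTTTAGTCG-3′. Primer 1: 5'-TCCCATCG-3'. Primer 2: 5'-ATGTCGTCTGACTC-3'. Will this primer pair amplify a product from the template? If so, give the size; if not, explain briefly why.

Primer 1 (TCCCATCG) has reverse complement CGATGGGA, which matches the top strand at positions 24–31; primer 1 anneals to the top strand there with its 3' end pointing upstream toward position 24.
Primer 2 (ATGTCGTCTGACTC) matches the top strand directly at positions 54–67; it anneals to the bottom strand with its 3' end pointing downstream toward position 67.
The 3' ends diverge (primer 1 extends toward position 1, primer 2 toward position 112), so the primers never converge on a shared product.

No product — the primers' 3' ends point away from each other.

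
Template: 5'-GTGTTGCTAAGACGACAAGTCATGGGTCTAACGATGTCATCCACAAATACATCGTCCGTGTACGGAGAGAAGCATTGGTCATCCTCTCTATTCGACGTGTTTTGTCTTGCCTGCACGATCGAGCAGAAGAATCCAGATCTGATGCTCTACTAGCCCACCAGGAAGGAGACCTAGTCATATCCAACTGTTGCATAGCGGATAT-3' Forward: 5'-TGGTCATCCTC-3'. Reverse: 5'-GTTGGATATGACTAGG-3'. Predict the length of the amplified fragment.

Forward primer TGGTCATCCTC is found on the top strand at positions 76–86.
Taking the reverse complement of GTTGGATATGACTAGG gives CCTAGTCATATCCAAC, found at positions 170–185 on the template; the primer anneals here to the top strand with its 3' end pointing upstream.
The product runs from position 76 to position 185, so its length is 185 − 76 + 1 = 110 bp.

110 bp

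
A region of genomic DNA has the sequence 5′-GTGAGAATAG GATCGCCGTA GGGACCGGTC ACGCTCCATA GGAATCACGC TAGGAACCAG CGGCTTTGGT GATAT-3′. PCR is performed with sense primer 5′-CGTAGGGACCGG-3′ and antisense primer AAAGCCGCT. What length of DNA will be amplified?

51 bp

Forward primer CGTAGGGACCGG is found on the top strand at positions 17–28.
Reverse complement of the reverse primer: AGCGGCTTT. This occurs on the top strand at positions 59–67.
The product runs from position 17 to position 67, so its length is 67 − 17 + 1 = 51 bp.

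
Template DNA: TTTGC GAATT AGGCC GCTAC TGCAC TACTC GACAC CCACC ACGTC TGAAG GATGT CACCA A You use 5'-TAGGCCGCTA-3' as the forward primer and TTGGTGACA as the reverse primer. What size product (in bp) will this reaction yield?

52 bp

Forward primer TAGGCCGCTA is found on the top strand at positions 10–19.
Reverse complement of the reverse primer: TGTCACCAA. This occurs on the top strand at positions 53–61.
Amplicon spans positions 10–61: 52 bp.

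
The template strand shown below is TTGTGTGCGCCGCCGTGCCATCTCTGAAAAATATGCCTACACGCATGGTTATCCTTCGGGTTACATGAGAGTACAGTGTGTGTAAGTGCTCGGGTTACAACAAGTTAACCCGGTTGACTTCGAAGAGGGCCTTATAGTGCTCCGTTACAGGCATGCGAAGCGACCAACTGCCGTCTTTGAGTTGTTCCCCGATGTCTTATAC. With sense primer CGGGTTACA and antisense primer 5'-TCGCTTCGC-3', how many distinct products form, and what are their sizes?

Two products: 107 bp, 73 bp

The forward primer CGGGTTACA matches the top strand at positions 57–65, 91–99.
The reverse primer's reverse complement is GCGAAGCGA, matching at positions 155–163.
Each forward site pairs with the reverse site to give a product ending at position 163: sizes 107, 73 bp.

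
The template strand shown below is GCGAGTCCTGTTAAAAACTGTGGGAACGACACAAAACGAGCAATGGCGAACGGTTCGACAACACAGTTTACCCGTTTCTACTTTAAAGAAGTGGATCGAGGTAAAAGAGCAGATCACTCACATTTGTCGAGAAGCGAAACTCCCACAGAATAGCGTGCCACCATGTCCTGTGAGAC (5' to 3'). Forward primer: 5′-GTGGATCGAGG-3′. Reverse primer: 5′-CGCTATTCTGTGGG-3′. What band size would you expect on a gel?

Forward primer GTGGATCGAGG is found on the top strand at positions 91–101.
The reverse primer's reverse complement is CCCACAGAATAGCG, which matches the template at positions 142–155.
Product length = (reverse-primer end) − (forward-primer start) + 1 = 155 − 91 + 1 = 65 bp.

65 bp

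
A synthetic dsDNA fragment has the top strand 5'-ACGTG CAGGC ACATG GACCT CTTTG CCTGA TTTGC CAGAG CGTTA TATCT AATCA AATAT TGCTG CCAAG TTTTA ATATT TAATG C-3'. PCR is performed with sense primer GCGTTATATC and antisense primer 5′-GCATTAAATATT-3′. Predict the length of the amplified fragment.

47 bp

Scanning the template, GCGTTATATC occurs at positions 40–49; this primer anneals to the bottom strand there with its 3' end pointing downstream.
The reverse primer's reverse complement is AATATTTAATGC, which matches the template at positions 75–86.
Product length = (reverse-primer end) − (forward-primer start) + 1 = 86 − 40 + 1 = 47 bp.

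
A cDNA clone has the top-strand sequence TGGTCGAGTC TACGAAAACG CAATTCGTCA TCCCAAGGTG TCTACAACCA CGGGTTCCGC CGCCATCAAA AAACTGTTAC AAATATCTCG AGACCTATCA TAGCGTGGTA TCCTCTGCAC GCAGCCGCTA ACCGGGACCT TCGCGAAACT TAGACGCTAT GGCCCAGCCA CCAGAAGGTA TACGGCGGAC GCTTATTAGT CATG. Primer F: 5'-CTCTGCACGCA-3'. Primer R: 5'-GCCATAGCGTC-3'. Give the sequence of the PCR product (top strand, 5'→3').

5'-CTCTGCACGCAGCCGCTAACCGGGACCTTCGCGAAACTTAGACGCTATGGC-3'

The forward primer matches the template at positions 113–123.
Reverse complement of the reverse primer: GACGCTATGGC. This occurs on the top strand at positions 153–163.
The product is the template from position 113 through 163 (51 bp).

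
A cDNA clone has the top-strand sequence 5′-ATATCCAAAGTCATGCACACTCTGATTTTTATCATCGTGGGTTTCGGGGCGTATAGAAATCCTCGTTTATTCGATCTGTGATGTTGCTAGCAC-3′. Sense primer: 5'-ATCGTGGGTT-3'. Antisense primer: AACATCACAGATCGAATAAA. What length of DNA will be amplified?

52 bp

Forward primer ATCGTGGGTT is found on the top strand at positions 34–43.
The reverse primer's reverse complement is TTTATTCGATCTGTGATGTT, which matches the template at positions 66–85.
The product runs from position 34 to position 85, so its length is 85 − 34 + 1 = 52 bp.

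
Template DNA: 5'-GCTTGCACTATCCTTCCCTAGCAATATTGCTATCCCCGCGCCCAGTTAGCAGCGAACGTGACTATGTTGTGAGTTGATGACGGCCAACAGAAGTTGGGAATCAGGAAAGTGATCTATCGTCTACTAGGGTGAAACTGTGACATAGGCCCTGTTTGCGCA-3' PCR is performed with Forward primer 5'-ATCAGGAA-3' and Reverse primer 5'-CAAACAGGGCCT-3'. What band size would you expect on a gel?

56 bp

The forward primer matches the template at positions 100–107.
Reverse complement of the reverse primer: AGGCCCTGTTTG. This occurs on the top strand at positions 144–155.
Amplicon spans positions 100–155: 56 bp.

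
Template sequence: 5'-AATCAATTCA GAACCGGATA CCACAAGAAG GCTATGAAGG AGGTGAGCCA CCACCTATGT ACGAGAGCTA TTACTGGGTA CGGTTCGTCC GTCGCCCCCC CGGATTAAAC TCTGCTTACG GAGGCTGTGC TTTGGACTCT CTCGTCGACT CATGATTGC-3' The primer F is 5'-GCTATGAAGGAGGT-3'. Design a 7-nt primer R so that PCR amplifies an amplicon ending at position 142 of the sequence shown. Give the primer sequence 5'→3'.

The forward primer binds at positions 31–44; the product's 3' end on the top strand is position 142.
The reverse primer anneals to the top strand over positions 136–142, i.e. to ACTCTCT.
Its sequence written 5'→3' is the reverse complement: AGAGAGT.

5'-AGAGAGT-3'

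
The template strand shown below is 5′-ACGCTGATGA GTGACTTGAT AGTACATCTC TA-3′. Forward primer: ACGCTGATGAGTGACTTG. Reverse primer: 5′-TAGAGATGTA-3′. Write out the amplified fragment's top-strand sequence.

5'-ACGCTGATGAGTGACTTGATAGTACATCTCTA-3'

Scanning the template, ACGCTGATGAGTGACTTG occurs at positions 1–18; this primer anneals to the bottom strand there with its 3' end pointing downstream.
Reverse complement of the reverse primer: TACATCTCTA. This occurs on the top strand at positions 23–32.
The product is the template from position 1 through 32 (32 bp).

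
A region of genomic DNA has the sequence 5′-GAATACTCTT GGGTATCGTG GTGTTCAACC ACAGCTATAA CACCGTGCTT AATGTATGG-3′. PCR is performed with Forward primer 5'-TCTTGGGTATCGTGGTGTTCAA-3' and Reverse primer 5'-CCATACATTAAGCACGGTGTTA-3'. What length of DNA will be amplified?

53 bp

Forward primer TCTTGGGTATCGTGGTGTTCAA is found on the top strand at positions 7–28.
Reverse complement of the reverse primer: TAACACCGTGCTTAATGTATGG. This occurs on the top strand at positions 38–59.
Amplicon spans positions 7–59: 53 bp.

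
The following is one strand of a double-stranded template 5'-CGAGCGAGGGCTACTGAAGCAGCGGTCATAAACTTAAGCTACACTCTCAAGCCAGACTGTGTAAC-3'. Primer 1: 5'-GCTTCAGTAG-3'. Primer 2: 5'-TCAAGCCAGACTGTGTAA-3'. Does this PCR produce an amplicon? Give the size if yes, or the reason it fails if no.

Primer 1 (GCTTCAGTAG) has reverse complement CTACTGAAGC, which matches the top strand at positions 11–20; primer 1 anneals to the top strand there with its 3' end pointing upstream toward position 11.
Primer 2 (TCAAGCCAGACTGTGTAA) matches the top strand directly at positions 47–64; it anneals to the bottom strand with its 3' end pointing downstream toward position 64.
The 3' ends diverge (primer 1 extends toward position 1, primer 2 toward position 65), so the primers never converge on a shared product.

No product — the primers' 3' ends point away from each other.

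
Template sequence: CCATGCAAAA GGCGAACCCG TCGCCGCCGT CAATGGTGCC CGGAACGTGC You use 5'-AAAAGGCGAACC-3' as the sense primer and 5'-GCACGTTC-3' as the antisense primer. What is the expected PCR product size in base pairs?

The forward primer matches the template at positions 7–18.
Reverse complement of the reverse primer: GAACGTGC. This occurs on the top strand at positions 43–50.
Amplicon spans positions 7–50: 44 bp.

44 bp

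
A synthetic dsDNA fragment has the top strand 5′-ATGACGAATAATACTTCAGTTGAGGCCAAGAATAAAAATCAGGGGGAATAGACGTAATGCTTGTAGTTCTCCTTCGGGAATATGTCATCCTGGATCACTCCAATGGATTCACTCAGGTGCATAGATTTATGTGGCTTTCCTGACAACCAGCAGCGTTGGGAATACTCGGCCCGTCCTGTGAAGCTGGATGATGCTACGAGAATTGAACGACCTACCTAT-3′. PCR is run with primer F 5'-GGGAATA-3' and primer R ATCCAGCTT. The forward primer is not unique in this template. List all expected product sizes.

146 bp, 114 bp, 32 bp

The forward primer GGGAATA matches the top strand at positions 44–50, 76–82, 158–164.
The reverse primer's reverse complement is AAGCTGGAT, matching at positions 181–189.
Each forward site pairs with the reverse site to give a product ending at position 189: sizes 146, 114, 32 bp.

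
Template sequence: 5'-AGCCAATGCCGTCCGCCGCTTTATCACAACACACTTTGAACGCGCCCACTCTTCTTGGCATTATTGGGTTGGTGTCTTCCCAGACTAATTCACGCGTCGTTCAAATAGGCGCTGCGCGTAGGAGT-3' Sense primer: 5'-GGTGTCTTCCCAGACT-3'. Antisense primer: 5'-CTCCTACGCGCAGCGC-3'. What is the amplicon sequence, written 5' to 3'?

5'-GGTGTCTTCCCAGACTAATTCACGCGTCGTTCAAATAGGCGCTGCGCGTAGGAG-3'

Scanning the template, GGTGTCTTCCCAGACT occurs at positions 71–86; this primer anneals to the bottom strand there with its 3' end pointing downstream.
Reverse complement of the reverse primer: GCGCTGCGCGTAGGAG. This occurs on the top strand at positions 109–124.
The product is the template from position 71 through 124 (54 bp).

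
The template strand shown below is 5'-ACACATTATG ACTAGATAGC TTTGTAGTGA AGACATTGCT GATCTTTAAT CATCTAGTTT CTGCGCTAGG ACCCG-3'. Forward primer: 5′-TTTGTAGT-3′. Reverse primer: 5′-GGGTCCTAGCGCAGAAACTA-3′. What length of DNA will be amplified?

54 bp

The forward primer matches the template at positions 21–28.
The reverse primer's reverse complement is TAGTTTCTGCGCTAGGACCC, which matches the template at positions 55–74.
The product runs from position 21 to position 74, so its length is 74 − 21 + 1 = 54 bp.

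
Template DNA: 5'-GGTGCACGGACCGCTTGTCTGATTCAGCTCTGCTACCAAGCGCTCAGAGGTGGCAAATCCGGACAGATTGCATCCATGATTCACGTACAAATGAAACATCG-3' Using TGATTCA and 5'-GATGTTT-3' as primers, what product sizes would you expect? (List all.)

81 bp, 24 bp

The forward primer TGATTCA matches the top strand at positions 20–26, 77–83.
The reverse primer's reverse complement is AAACATC, matching at positions 94–100.
Each forward site pairs with the reverse site to give a product ending at position 100: sizes 81, 24 bp.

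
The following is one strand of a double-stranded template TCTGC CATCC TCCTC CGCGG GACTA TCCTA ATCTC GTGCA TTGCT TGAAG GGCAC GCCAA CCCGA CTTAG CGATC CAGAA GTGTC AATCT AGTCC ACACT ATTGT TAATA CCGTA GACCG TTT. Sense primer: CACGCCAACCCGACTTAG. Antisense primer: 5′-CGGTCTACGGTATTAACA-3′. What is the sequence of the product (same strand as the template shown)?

Scanning the template, CACGCCAACCCGACTTAG occurs at positions 53–70; this primer anneals to the bottom strand there with its 3' end pointing downstream.
The reverse primer's reverse complement is TGTTAATACCGTAGACCG, which matches the template at positions 103–120.
The product is the template from position 53 through 120 (68 bp).

5'-CACGCCAACCCGACTTAGCGATCCAGAAGTGTCAATCTAGTCCACACTATTGTTAATACCGTAGACCG-3'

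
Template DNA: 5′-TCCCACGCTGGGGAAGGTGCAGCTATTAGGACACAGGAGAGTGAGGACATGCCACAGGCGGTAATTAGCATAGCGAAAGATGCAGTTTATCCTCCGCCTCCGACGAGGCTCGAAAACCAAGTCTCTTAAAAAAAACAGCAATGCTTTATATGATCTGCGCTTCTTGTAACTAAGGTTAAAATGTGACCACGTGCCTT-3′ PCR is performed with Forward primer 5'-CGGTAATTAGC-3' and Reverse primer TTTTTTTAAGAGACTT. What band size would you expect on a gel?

The forward primer matches the template at positions 59–69.
Taking the reverse complement of TTTTTTTAAGAGACTT gives AAGTCTCTTAAAAAAA, found at positions 119–134 on the template; the primer anneals here to the top strand with its 3' end pointing upstream.
The product runs from position 59 to position 134, so its length is 134 − 59 + 1 = 76 bp.

76 bp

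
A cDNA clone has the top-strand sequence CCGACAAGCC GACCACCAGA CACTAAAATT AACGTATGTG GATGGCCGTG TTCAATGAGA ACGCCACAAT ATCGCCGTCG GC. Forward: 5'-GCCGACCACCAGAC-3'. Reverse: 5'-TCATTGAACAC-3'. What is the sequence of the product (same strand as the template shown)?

5'-GCCGACCACCAGACACTAAAATTAACGTATGTGGATGGCCGTGTTCAATGA-3'

The forward primer matches the template at positions 8–21.
Taking the reverse complement of TCATTGAACAC gives GTGTTCAATGA, found at positions 48–58 on the template; the primer anneals here to the top strand with its 3' end pointing upstream.
The product is the template from position 8 through 58 (51 bp).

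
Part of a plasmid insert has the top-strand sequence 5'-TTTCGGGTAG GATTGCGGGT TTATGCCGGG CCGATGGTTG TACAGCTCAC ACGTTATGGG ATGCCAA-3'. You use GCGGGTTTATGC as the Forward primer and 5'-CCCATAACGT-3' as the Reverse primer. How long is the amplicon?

46 bp

Scanning the template, GCGGGTTTATGC occurs at positions 15–26; this primer anneals to the bottom strand there with its 3' end pointing downstream.
Reverse complement of the reverse primer: ACGTTATGGG. This occurs on the top strand at positions 51–60.
Amplicon spans positions 15–60: 46 bp.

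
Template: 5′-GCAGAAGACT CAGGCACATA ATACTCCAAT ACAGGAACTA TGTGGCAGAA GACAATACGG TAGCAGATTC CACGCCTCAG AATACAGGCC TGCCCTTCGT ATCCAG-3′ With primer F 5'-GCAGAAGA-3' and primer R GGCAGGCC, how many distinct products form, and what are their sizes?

Two products: 94 bp, 50 bp

The forward primer GCAGAAGA matches the top strand at positions 1–8, 45–52.
The reverse primer's reverse complement is GGCCTGCC, matching at positions 87–94.
Each forward site pairs with the reverse site to give a product ending at position 94: sizes 94, 50 bp.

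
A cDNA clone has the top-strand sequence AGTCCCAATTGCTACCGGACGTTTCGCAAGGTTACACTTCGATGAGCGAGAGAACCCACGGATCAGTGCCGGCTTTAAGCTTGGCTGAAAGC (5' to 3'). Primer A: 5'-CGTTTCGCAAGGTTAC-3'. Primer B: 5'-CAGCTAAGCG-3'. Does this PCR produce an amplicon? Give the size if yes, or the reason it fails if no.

No product — primer B has no binding site in the template.

Primer B (CAGCTAAGCG) does not match the top strand, and its reverse complement CGCTTAGCTG does not match either.
With no annealing site for primer B, no amplification occurs.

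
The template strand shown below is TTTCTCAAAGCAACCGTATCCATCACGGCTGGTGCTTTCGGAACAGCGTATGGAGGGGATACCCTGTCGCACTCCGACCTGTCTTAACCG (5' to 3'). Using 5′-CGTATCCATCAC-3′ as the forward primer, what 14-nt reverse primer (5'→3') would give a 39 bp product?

The forward primer binds at positions 15–26, so a 39 bp product ends at position 15 + 39 − 1 = 53.
The reverse primer anneals to the top strand over positions 40–53, i.e. to GGAACAGCGTATGG.
Its sequence written 5'→3' is the reverse complement: CCATACGCTGTTCC.

5'-CCATACGCTGTTCC-3'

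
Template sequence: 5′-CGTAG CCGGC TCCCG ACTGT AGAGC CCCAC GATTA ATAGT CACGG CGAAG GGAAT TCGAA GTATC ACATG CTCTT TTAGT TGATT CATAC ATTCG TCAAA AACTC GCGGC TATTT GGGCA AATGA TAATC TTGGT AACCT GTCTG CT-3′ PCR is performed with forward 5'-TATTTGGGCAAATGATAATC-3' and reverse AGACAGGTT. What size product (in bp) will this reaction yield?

Scanning the template, TATTTGGGCAAATGATAATC occurs at positions 111–130; this primer anneals to the bottom strand there with its 3' end pointing downstream.
Taking the reverse complement of AGACAGGTT gives AACCTGTCT, found at positions 136–144 on the template; the primer anneals here to the top strand with its 3' end pointing upstream.
The product runs from position 111 to position 144, so its length is 144 − 111 + 1 = 34 bp.

34 bp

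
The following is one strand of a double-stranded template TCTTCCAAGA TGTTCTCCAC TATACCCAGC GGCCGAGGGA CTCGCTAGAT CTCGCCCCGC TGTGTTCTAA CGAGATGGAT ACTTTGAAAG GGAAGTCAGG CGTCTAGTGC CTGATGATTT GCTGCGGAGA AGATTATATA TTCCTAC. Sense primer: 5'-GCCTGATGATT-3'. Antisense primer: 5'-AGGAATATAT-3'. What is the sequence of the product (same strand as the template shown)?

5'-GCCTGATGATTTGCTGCGGAGAAGATTATATATTCCT-3'

Scanning the template, GCCTGATGATT occurs at positions 109–119; this primer anneals to the bottom strand there with its 3' end pointing downstream.
The reverse primer's reverse complement is ATATATTCCT, which matches the template at positions 136–145.
The product is the template from position 109 through 145 (37 bp).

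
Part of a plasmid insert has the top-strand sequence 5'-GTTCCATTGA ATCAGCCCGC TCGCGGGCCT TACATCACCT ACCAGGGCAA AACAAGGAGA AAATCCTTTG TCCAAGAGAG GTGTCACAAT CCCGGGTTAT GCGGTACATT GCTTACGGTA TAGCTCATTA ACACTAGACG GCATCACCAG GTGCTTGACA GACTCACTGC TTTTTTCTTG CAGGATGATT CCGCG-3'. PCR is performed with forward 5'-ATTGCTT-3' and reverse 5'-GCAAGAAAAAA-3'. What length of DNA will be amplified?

74 bp

The forward primer matches the template at positions 108–114.
The reverse primer's reverse complement is TTTTTTCTTGC, which matches the template at positions 171–181.
The product runs from position 108 to position 181, so its length is 181 − 108 + 1 = 74 bp.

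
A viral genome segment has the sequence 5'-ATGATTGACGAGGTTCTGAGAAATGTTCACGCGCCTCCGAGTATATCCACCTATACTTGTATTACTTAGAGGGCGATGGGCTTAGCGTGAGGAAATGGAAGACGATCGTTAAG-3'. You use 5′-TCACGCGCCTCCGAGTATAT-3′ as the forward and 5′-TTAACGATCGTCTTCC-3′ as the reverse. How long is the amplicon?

86 bp

Scanning the template, TCACGCGCCTCCGAGTATAT occurs at positions 27–46; this primer anneals to the bottom strand there with its 3' end pointing downstream.
Reverse complement of the reverse primer: GGAAGACGATCGTTAA. This occurs on the top strand at positions 97–112.
The product runs from position 27 to position 112, so its length is 112 − 27 + 1 = 86 bp.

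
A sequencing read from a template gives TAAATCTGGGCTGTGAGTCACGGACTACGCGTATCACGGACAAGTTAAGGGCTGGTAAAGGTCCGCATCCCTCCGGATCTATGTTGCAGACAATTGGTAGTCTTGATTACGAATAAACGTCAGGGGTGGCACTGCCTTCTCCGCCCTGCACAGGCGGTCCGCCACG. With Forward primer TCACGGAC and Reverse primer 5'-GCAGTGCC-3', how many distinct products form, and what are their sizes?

The forward primer TCACGGAC matches the top strand at positions 18–25, 34–41.
The reverse primer's reverse complement is GGCACTGC, matching at positions 128–135.
Each forward site pairs with the reverse site to give a product ending at position 135: sizes 118, 102 bp.

Two products: 118 bp, 102 bp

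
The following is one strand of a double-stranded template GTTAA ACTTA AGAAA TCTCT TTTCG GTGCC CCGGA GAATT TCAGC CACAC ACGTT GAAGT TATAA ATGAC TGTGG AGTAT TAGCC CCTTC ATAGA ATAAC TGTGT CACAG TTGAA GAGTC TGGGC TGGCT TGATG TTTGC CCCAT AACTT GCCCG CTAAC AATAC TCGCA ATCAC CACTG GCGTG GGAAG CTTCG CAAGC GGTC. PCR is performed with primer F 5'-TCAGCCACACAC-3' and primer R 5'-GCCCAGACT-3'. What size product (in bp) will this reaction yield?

Forward primer TCAGCCACACAC is found on the top strand at positions 41–52.
The reverse primer's reverse complement is AGTCTGGGC, which matches the template at positions 117–125.
Product length = (reverse-primer end) − (forward-primer start) + 1 = 125 − 41 + 1 = 85 bp.

85 bp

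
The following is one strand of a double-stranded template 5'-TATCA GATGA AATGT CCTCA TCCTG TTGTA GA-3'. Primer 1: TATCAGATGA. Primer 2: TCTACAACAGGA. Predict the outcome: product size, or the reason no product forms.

Primer 1 (TATCAGATGA) matches the top strand at positions 1–10; it acts as a forward primer.
Primer 2's reverse complement is TCCTGTTGTAGA, matching the top strand at positions 21–32; it acts as a reverse primer.
The 3' ends face each other across positions 1–32, giving a 32 bp product.

Yes — a 32 bp product.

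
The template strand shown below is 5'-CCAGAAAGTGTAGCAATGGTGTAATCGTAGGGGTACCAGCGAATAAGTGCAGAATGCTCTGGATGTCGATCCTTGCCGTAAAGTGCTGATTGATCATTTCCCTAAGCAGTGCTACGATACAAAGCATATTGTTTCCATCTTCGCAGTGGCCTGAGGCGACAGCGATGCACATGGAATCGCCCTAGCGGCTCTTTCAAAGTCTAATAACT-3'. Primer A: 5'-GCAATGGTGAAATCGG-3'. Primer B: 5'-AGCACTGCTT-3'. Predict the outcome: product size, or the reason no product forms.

Primer A (GCAATGGTGAAATCGG) does not match the top strand, and its reverse complement CCGATTTCACCATTGC does not match either.
With no annealing site for primer A, no amplification occurs.

No product — primer A has no binding site in the template.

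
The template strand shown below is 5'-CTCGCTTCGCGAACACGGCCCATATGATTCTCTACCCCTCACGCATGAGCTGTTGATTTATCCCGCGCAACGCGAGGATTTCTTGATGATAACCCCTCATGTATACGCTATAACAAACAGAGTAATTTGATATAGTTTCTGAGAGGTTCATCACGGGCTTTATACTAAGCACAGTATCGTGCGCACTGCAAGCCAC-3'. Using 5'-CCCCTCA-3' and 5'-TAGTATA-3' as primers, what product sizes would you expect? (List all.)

133 bp, 75 bp

The forward primer CCCCTCA matches the top strand at positions 35–41, 93–99.
The reverse primer's reverse complement is TATACTA, matching at positions 161–167.
Each forward site pairs with the reverse site to give a product ending at position 167: sizes 133, 75 bp.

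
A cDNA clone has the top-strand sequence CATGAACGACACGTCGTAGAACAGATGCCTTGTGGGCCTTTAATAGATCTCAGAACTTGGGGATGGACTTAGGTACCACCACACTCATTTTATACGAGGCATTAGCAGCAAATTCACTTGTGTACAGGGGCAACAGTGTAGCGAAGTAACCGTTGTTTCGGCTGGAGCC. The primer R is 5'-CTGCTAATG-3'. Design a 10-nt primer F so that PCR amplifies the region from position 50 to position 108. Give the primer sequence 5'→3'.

The reverse primer's reverse complement CATTAGCAG matches the template at positions 100–108; the product starts at position 50.
The forward primer is identical to the top strand over positions 50–59: TCAGAACTTG.

5'-TCAGAACTTG-3'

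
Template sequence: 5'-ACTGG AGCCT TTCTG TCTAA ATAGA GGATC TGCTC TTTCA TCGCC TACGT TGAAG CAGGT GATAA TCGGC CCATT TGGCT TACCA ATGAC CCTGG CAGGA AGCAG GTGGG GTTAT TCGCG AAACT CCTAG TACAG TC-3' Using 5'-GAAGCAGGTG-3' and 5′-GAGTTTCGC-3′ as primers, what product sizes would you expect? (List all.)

75 bp, 28 bp

The forward primer GAAGCAGGTG matches the top strand at positions 52–61, 99–108.
The reverse primer's reverse complement is GCGAAACTC, matching at positions 118–126.
Each forward site pairs with the reverse site to give a product ending at position 126: sizes 75, 28 bp.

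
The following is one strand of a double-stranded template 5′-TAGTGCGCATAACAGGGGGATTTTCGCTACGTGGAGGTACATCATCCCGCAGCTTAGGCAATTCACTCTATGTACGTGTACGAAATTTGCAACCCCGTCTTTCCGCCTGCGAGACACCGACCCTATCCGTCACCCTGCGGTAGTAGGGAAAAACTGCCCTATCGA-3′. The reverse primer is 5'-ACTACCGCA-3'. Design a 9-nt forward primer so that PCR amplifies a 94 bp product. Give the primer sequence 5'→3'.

5'-AGCTTAGGC-3'

The reverse primer's reverse complement TGCGGTAGT matches the template at positions 136–144, so the product ends at position 144.
A 94 bp product then starts at position 144 − 94 + 1 = 51.
The forward primer is identical to the top strand there: AGCTTAGGC.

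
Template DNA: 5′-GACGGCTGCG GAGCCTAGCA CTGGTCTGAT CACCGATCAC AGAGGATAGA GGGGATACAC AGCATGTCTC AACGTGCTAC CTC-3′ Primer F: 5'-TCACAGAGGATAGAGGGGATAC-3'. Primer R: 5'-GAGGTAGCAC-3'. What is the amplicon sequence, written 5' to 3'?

Scanning the template, TCACAGAGGATAGAGGGGATAC occurs at positions 37–58; this primer anneals to the bottom strand there with its 3' end pointing downstream.
Taking the reverse complement of GAGGTAGCAC gives GTGCTACCTC, found at positions 74–83 on the template; the primer anneals here to the top strand with its 3' end pointing upstream.
The product is the template from position 37 through 83 (47 bp).

5'-TCACAGAGGATAGAGGGGATACACAGCATGTCTCAACGTGCTACCTC-3'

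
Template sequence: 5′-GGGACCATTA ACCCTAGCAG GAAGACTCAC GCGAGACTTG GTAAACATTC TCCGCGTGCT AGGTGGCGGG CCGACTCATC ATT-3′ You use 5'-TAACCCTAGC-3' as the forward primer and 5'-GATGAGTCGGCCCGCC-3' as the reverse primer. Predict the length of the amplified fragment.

The forward primer matches the template at positions 9–18.
Reverse complement of the reverse primer: GGCGGGCCGACTCATC. This occurs on the top strand at positions 65–80.
Product length = (reverse-primer end) − (forward-primer start) + 1 = 80 − 9 + 1 = 72 bp.

72 bp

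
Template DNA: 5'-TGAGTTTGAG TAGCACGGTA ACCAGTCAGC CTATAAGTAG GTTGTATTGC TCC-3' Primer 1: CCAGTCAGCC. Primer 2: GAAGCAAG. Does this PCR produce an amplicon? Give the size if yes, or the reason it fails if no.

No product — primer 2 has no binding site in the template.

Primer 2 (GAAGCAAG) does not match the top strand, and its reverse complement CTTGCTTC does not match either.
With no annealing site for primer 2, no amplification occurs.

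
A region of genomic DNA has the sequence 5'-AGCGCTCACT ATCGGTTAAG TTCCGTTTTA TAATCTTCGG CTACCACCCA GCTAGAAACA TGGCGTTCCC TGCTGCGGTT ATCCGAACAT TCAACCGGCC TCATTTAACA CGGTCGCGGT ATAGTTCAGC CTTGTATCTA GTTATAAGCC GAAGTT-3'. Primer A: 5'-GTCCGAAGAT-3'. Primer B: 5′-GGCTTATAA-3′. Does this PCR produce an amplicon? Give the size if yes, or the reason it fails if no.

Primer A (GTCCGAAGAT) does not match the top strand, and its reverse complement ATCTTCGGAC does not match either.
With no annealing site for primer A, no amplification occurs.

No product — primer A has no binding site in the template.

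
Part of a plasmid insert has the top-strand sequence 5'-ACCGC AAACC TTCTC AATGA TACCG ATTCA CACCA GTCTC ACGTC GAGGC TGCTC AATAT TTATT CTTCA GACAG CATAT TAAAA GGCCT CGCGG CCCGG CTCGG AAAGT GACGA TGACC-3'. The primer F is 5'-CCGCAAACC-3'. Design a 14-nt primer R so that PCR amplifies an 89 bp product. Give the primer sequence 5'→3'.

The forward primer binds at positions 2–10, so an 89 bp product ends at position 2 + 89 − 1 = 90.
The reverse primer anneals to the top strand over positions 77–90, i.e. to ATATTAAAAGGCCT.
Its sequence written 5'→3' is the reverse complement: AGGCCTTTTAATAT.

5'-AGGCCTTTTAATAT-3'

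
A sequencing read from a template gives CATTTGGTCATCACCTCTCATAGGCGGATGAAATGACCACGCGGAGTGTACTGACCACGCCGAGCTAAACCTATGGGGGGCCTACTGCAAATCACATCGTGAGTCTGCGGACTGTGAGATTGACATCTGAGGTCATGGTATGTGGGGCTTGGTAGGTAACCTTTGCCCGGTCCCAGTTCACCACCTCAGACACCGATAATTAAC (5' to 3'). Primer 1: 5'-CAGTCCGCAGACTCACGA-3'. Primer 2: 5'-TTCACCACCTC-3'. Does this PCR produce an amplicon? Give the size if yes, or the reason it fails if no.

Primer 1 (CAGTCCGCAGACTCACGA) has reverse complement TCGTGAGTCTGCGGACTG, which matches the top strand at positions 97–114; primer 1 anneals to the top strand there with its 3' end pointing upstream toward position 97.
Primer 2 (TTCACCACCTC) matches the top strand directly at positions 177–187; it anneals to the bottom strand with its 3' end pointing downstream toward position 187.
The 3' ends diverge (primer 1 extends toward position 1, primer 2 toward position 204), so the primers never converge on a shared product.

No product — the primers' 3' ends point away from each other.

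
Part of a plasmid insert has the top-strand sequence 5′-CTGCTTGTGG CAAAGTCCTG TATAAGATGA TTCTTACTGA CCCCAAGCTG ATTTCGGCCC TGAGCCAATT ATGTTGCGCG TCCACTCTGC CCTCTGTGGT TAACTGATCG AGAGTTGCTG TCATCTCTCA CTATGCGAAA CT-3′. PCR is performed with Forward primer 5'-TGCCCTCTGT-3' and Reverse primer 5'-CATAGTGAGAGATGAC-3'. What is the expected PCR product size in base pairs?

The forward primer matches the template at positions 88–97.
Taking the reverse complement of CATAGTGAGAGATGAC gives GTCATCTCTCACTATG, found at positions 120–135 on the template; the primer anneals here to the top strand with its 3' end pointing upstream.
Amplicon spans positions 88–135: 48 bp.

48 bp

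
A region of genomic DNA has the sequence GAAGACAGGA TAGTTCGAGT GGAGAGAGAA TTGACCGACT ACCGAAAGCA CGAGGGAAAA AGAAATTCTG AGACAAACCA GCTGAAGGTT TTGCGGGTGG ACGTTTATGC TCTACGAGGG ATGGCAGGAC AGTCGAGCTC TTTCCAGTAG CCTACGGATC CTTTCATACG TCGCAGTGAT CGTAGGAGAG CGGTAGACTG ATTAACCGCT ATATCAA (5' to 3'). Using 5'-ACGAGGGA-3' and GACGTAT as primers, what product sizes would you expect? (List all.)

123 bp, 59 bp

The forward primer ACGAGGGA matches the top strand at positions 50–57, 114–121.
The reverse primer's reverse complement is ATACGTC, matching at positions 166–172.
Each forward site pairs with the reverse site to give a product ending at position 172: sizes 123, 59 bp.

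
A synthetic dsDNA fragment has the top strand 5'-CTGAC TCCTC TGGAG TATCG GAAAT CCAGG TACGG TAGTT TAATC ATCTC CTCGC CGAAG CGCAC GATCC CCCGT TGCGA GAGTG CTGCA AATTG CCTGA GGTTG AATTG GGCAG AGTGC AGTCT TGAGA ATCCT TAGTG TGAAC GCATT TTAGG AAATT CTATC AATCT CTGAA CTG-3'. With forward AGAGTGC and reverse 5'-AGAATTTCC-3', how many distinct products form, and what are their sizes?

Two products: 83 bp, 49 bp

The forward primer AGAGTGC matches the top strand at positions 80–86, 114–120.
The reverse primer's reverse complement is GGAAATTCT, matching at positions 154–162.
Each forward site pairs with the reverse site to give a product ending at position 162: sizes 83, 49 bp.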